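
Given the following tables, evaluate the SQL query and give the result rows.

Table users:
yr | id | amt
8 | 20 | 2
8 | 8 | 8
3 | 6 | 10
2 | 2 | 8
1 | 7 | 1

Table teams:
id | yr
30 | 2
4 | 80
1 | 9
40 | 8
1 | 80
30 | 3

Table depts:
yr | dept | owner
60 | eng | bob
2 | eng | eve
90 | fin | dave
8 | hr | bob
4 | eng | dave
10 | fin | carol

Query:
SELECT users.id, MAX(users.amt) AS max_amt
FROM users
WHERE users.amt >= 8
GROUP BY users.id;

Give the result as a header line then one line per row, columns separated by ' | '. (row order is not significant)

== RESULT ==
users.id | max_amt
8 | 8
6 | 10
2 | 8

Derivation:
After WHERE (3 rows):
users.yr | users.id | users.amt
8 | 8 | 8
3 | 6 | 10
2 | 2 | 8
After GROUP BY (3 rows):
users.id | max_amt
8 | 8
6 | 10
2 | 8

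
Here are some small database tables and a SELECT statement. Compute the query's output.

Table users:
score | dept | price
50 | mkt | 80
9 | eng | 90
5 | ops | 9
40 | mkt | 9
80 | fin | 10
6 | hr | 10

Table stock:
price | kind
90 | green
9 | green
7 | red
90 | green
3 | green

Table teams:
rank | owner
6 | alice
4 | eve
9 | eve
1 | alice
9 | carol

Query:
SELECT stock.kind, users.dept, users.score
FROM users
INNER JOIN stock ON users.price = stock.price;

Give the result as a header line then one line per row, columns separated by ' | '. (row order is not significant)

After JOIN stock (4 rows):
users.score | users.dept | users.price | stock.price | stock.kind
9 | eng | 90 | 90 | green
9 | eng | 90 | 90 | green
5 | ops | 9 | 9 | green
40 | mkt | 9 | 9 | green
After SELECT (4 rows):
stock.kind | users.dept | users.score
green | eng | 9
green | eng | 9
green | ops | 5
green | mkt | 40

== RESULT ==
stock.kind | users.dept | users.score
green | eng | 9
green | eng | 9
green | ops | 5
green | mkt | 40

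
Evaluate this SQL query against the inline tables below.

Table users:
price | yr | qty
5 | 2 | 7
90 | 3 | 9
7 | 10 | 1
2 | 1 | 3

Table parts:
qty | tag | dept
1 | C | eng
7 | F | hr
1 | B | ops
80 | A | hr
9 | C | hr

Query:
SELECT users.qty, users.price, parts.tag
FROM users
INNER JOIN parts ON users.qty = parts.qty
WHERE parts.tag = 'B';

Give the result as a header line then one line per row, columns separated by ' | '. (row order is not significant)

== RESULT ==
users.qty | users.price | parts.tag
1 | 7 | B

Derivation:
After JOIN parts (4 rows):
users.price | users.yr | users.qty | parts.qty | parts.tag | parts.dept
5 | 2 | 7 | 7 | F | hr
90 | 3 | 9 | 9 | C | hr
7 | 10 | 1 | 1 | C | eng
7 | 10 | 1 | 1 | B | ops
After WHERE (1 rows):
users.price | users.yr | users.qty | parts.qty | parts.tag | parts.dept
7 | 10 | 1 | 1 | B | ops
After SELECT (1 rows):
users.qty | users.price | parts.tag
1 | 7 | B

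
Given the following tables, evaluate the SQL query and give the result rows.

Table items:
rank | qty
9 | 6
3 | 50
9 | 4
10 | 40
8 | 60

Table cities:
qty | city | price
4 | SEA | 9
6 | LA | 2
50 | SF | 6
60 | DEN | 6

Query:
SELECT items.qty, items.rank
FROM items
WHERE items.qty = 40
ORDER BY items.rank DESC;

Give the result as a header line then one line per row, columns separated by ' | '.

== RESULT ==
items.qty | items.rank
40 | 10

Derivation:
After WHERE (1 rows):
items.rank | items.qty
10 | 40
After SELECT (1 rows):
items.qty | items.rank
40 | 10
After ORDER BY (1 rows):
items.qty | items.rank
40 | 10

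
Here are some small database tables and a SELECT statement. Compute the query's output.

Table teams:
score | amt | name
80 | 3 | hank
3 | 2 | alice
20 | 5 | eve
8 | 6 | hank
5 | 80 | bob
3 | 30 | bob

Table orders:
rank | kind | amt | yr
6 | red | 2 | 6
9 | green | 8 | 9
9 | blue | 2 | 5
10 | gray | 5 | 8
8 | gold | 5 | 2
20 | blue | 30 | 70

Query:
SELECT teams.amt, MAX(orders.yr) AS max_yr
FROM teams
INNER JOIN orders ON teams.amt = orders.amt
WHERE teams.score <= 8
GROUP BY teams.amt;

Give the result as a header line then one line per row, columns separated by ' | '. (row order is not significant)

After JOIN orders (5 rows):
teams.score | teams.amt | teams.name | orders.rank | orders.kind | orders.amt | orders.yr
3 | 2 | alice | 6 | red | 2 | 6
3 | 2 | alice | 9 | blue | 2 | 5
20 | 5 | eve | 10 | gray | 5 | 8
20 | 5 | eve | 8 | gold | 5 | 2
3 | 30 | bob | 20 | blue | 30 | 70
After WHERE (3 rows):
teams.score | teams.amt | teams.name | orders.rank | orders.kind | orders.amt | orders.yr
3 | 2 | alice | 6 | red | 2 | 6
3 | 2 | alice | 9 | blue | 2 | 5
3 | 30 | bob | 20 | blue | 30 | 70
After GROUP BY (2 rows):
teams.amt | max_yr
2 | 6
30 | 70

== RESULT ==
teams.amt | max_yr
2 | 6
30 | 70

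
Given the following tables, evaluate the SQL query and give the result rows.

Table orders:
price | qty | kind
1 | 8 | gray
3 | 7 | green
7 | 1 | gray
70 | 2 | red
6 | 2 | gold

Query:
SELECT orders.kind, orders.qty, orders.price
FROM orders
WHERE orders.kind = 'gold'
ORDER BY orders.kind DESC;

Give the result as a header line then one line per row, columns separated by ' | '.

== RESULT ==
orders.kind | orders.qty | orders.price
gold | 2 | 6

Derivation:
After WHERE (1 rows):
orders.price | orders.qty | orders.kind
6 | 2 | gold
After SELECT (1 rows):
orders.kind | orders.qty | orders.price
gold | 2 | 6
After ORDER BY (1 rows):
orders.kind | orders.qty | orders.price
gold | 2 | 6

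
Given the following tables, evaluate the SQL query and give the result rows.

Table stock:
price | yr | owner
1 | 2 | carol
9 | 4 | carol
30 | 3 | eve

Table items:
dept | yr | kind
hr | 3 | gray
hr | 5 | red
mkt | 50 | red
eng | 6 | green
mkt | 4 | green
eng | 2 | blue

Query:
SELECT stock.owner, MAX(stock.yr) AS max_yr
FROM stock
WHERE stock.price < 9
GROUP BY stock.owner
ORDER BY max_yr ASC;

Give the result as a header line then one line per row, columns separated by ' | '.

After WHERE (1 rows):
stock.price | stock.yr | stock.owner
1 | 2 | carol
After GROUP BY (1 rows):
stock.owner | max_yr
carol | 2
After ORDER BY (1 rows):
stock.owner | max_yr
carol | 2

== RESULT ==
stock.owner | max_yr
carol | 2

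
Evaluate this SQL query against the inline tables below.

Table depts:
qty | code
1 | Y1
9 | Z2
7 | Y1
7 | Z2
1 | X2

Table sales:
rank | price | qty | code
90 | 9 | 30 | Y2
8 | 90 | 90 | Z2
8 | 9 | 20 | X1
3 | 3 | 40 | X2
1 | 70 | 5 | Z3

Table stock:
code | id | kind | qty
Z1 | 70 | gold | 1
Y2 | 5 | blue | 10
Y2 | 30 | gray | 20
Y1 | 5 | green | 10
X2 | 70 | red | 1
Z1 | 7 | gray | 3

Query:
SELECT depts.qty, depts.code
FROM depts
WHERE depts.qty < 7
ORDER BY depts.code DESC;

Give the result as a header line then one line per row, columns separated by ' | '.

After WHERE (2 rows):
depts.qty | depts.code
1 | Y1
1 | X2
After SELECT (2 rows):
depts.qty | depts.code
1 | Y1
1 | X2
After ORDER BY (2 rows):
depts.qty | depts.code
1 | Y1
1 | X2

== RESULT ==
depts.qty | depts.code
1 | Y1
1 | X2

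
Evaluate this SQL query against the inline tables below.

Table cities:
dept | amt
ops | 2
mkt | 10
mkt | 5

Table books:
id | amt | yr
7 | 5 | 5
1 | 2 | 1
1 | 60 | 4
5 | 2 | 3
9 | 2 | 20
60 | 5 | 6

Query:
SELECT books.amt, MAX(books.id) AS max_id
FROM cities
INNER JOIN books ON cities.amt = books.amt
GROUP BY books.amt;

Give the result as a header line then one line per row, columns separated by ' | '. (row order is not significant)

== RESULT ==
books.amt | max_id
2 | 9
5 | 60

Derivation:
After JOIN books (5 rows):
cities.dept | cities.amt | books.id | books.amt | books.yr
ops | 2 | 1 | 2 | 1
ops | 2 | 5 | 2 | 3
ops | 2 | 9 | 2 | 20
mkt | 5 | 7 | 5 | 5
mkt | 5 | 60 | 5 | 6
After GROUP BY (2 rows):
books.amt | max_id
2 | 9
5 | 60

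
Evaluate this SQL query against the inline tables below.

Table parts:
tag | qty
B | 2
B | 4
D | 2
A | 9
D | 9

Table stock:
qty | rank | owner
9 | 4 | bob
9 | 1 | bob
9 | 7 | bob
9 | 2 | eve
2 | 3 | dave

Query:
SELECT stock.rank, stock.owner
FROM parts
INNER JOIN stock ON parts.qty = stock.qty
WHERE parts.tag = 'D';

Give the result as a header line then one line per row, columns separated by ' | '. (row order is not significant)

After JOIN stock (10 rows):
parts.tag | parts.qty | stock.qty | stock.rank | stock.owner
B | 2 | 2 | 3 | dave
D | 2 | 2 | 3 | dave
A | 9 | 9 | 4 | bob
A | 9 | 9 | 1 | bob
A | 9 | 9 | 7 | bob
A | 9 | 9 | 2 | eve
D | 9 | 9 | 4 | bob
D | 9 | 9 | 1 | bob
D | 9 | 9 | 7 | bob
D | 9 | 9 | 2 | eve
After WHERE (5 rows):
parts.tag | parts.qty | stock.qty | stock.rank | stock.owner
D | 2 | 2 | 3 | dave
D | 9 | 9 | 4 | bob
D | 9 | 9 | 1 | bob
D | 9 | 9 | 7 | bob
D | 9 | 9 | 2 | eve
After SELECT (5 rows):
stock.rank | stock.owner
3 | dave
4 | bob
1 | bob
7 | bob
2 | eve

== RESULT ==
stock.rank | stock.owner
3 | dave
4 | bob
1 | bob
7 | bob
2 | eve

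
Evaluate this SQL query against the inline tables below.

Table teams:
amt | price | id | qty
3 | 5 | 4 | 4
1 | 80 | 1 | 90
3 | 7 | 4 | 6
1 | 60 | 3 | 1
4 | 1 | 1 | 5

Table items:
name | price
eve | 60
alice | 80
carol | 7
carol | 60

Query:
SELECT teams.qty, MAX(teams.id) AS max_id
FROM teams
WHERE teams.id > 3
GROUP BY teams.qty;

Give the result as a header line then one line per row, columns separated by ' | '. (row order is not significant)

== RESULT ==
teams.qty | max_id
4 | 4
6 | 4

Derivation:
After WHERE (2 rows):
teams.amt | teams.price | teams.id | teams.qty
3 | 5 | 4 | 4
3 | 7 | 4 | 6
After GROUP BY (2 rows):
teams.qty | max_id
4 | 4
6 | 4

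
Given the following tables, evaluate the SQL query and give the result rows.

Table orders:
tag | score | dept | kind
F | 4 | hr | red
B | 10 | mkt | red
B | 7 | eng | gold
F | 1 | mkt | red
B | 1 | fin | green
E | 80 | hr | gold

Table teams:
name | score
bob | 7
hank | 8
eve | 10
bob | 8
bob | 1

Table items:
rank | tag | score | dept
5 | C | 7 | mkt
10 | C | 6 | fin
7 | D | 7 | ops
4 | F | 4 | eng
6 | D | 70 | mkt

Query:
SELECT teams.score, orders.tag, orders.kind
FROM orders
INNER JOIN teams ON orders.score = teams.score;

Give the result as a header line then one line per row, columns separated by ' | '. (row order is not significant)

== RESULT ==
teams.score | orders.tag | orders.kind
10 | B | red
7 | B | gold
1 | F | red
1 | B | green

Derivation:
After JOIN teams (4 rows):
orders.tag | orders.score | orders.dept | orders.kind | teams.name | teams.score
B | 10 | mkt | red | eve | 10
B | 7 | eng | gold | bob | 7
F | 1 | mkt | red | bob | 1
B | 1 | fin | green | bob | 1
After SELECT (4 rows):
teams.score | orders.tag | orders.kind
10 | B | red
7 | B | gold
1 | F | red
1 | B | green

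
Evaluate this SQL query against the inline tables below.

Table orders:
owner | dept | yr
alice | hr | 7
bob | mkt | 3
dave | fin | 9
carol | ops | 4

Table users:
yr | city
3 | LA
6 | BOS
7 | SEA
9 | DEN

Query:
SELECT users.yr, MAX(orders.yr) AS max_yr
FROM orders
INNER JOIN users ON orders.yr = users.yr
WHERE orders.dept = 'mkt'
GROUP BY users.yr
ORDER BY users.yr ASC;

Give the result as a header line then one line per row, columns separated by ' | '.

After JOIN users (3 rows):
orders.owner | orders.dept | orders.yr | users.yr | users.city
alice | hr | 7 | 7 | SEA
bob | mkt | 3 | 3 | LA
dave | fin | 9 | 9 | DEN
After WHERE (1 rows):
orders.owner | orders.dept | orders.yr | users.yr | users.city
bob | mkt | 3 | 3 | LA
After GROUP BY (1 rows):
users.yr | max_yr
3 | 3
After ORDER BY (1 rows):
users.yr | max_yr
3 | 3

== RESULT ==
users.yr | max_yr
3 | 3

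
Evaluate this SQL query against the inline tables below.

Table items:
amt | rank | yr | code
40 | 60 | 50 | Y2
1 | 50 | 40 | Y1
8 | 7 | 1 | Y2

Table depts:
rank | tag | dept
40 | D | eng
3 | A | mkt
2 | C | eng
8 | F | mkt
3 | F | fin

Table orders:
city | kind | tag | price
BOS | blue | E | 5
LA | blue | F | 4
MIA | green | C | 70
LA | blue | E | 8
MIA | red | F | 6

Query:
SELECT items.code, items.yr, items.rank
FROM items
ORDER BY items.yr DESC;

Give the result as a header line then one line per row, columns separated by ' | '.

== RESULT ==
items.code | items.yr | items.rank
Y2 | 50 | 60
Y1 | 40 | 50
Y2 | 1 | 7

Derivation:
After SELECT (3 rows):
items.code | items.yr | items.rank
Y2 | 50 | 60
Y1 | 40 | 50
Y2 | 1 | 7
After ORDER BY (3 rows):
items.code | items.yr | items.rank
Y2 | 50 | 60
Y1 | 40 | 50
Y2 | 1 | 7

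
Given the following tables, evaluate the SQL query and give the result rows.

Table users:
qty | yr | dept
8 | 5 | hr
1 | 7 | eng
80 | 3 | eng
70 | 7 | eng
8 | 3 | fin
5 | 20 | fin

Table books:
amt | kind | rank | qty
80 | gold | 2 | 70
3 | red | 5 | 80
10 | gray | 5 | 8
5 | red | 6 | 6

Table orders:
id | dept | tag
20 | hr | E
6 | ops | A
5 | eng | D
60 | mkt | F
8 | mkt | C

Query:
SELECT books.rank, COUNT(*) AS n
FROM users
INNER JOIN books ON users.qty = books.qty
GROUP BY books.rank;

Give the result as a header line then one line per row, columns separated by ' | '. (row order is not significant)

After JOIN books (4 rows):
users.qty | users.yr | users.dept | books.amt | books.kind | books.rank | books.qty
8 | 5 | hr | 10 | gray | 5 | 8
80 | 3 | eng | 3 | red | 5 | 80
70 | 7 | eng | 80 | gold | 2 | 70
8 | 3 | fin | 10 | gray | 5 | 8
After GROUP BY (2 rows):
books.rank | n
5 | 3
2 | 1

== RESULT ==
books.rank | n
5 | 3
2 | 1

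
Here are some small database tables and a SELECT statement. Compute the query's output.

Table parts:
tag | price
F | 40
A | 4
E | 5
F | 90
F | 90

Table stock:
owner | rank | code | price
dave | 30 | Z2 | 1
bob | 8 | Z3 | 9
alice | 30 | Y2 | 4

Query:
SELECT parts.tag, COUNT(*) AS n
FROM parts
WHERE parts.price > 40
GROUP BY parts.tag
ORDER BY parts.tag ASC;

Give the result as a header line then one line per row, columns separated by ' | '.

== RESULT ==
parts.tag | n
F | 2

Derivation:
After WHERE (2 rows):
parts.tag | parts.price
F | 90
F | 90
After GROUP BY (1 rows):
parts.tag | n
F | 2
After ORDER BY (1 rows):
parts.tag | n
F | 2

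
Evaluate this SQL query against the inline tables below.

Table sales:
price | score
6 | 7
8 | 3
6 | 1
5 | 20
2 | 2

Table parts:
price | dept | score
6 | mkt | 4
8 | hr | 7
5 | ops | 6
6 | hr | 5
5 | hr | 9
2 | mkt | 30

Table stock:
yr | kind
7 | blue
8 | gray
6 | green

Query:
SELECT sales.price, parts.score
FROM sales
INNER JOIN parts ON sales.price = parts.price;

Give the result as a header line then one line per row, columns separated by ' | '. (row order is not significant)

== RESULT ==
sales.price | parts.score
6 | 4
6 | 5
8 | 7
6 | 4
6 | 5
5 | 6
5 | 9
2 | 30

Derivation:
After JOIN parts (8 rows):
sales.price | sales.score | parts.price | parts.dept | parts.score
6 | 7 | 6 | mkt | 4
6 | 7 | 6 | hr | 5
8 | 3 | 8 | hr | 7
6 | 1 | 6 | mkt | 4
6 | 1 | 6 | hr | 5
5 | 20 | 5 | ops | 6
5 | 20 | 5 | hr | 9
2 | 2 | 2 | mkt | 30
After SELECT (8 rows):
sales.price | parts.score
6 | 4
6 | 5
8 | 7
6 | 4
6 | 5
5 | 6
5 | 9
2 | 30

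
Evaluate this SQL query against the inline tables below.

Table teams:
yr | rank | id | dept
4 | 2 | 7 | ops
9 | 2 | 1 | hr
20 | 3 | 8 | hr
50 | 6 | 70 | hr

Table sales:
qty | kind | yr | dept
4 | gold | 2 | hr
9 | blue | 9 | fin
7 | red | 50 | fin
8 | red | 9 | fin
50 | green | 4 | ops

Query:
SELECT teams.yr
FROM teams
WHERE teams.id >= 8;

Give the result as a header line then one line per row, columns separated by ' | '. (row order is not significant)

After WHERE (2 rows):
teams.yr | teams.rank | teams.id | teams.dept
20 | 3 | 8 | hr
50 | 6 | 70 | hr
After SELECT (2 rows):
teams.yr
20
50

== RESULT ==
teams.yr
20
50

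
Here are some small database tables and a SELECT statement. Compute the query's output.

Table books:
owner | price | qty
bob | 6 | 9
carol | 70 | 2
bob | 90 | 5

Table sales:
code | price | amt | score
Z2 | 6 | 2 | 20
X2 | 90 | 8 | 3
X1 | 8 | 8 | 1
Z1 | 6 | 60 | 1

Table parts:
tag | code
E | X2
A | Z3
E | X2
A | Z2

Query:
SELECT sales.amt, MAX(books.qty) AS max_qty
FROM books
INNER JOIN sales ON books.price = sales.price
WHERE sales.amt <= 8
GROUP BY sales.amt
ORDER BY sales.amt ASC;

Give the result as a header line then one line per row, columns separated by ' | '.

After JOIN sales (3 rows):
books.owner | books.price | books.qty | sales.code | sales.price | sales.amt | sales.score
bob | 6 | 9 | Z2 | 6 | 2 | 20
bob | 6 | 9 | Z1 | 6 | 60 | 1
bob | 90 | 5 | X2 | 90 | 8 | 3
After WHERE (2 rows):
books.owner | books.price | books.qty | sales.code | sales.price | sales.amt | sales.score
bob | 6 | 9 | Z2 | 6 | 2 | 20
bob | 90 | 5 | X2 | 90 | 8 | 3
After GROUP BY (2 rows):
sales.amt | max_qty
2 | 9
8 | 5
After ORDER BY (2 rows):
sales.amt | max_qty
2 | 9
8 | 5

== RESULT ==
sales.amt | max_qty
2 | 9
8 | 5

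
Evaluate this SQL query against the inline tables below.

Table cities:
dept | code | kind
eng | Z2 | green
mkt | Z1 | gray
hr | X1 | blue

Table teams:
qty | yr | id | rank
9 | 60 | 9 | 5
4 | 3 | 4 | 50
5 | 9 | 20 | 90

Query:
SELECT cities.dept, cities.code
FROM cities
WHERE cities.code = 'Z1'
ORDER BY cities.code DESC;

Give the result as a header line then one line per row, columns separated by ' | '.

== RESULT ==
cities.dept | cities.code
mkt | Z1

Derivation:
After WHERE (1 rows):
cities.dept | cities.code | cities.kind
mkt | Z1 | gray
After SELECT (1 rows):
cities.dept | cities.code
mkt | Z1
After ORDER BY (1 rows):
cities.dept | cities.code
mkt | Z1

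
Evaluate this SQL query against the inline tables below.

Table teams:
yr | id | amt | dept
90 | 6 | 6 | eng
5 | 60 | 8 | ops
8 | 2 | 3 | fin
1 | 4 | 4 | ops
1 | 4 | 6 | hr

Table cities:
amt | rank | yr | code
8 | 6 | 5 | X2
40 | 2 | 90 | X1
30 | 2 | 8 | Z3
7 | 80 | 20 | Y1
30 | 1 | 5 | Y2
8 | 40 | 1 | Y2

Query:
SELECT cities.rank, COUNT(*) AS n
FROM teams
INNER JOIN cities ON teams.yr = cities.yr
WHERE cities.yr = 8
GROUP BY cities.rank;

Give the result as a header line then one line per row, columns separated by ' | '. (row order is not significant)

After JOIN cities (6 rows):
teams.yr | teams.id | teams.amt | teams.dept | cities.amt | cities.rank | cities.yr | cities.code
90 | 6 | 6 | eng | 40 | 2 | 90 | X1
5 | 60 | 8 | ops | 8 | 6 | 5 | X2
5 | 60 | 8 | ops | 30 | 1 | 5 | Y2
8 | 2 | 3 | fin | 30 | 2 | 8 | Z3
1 | 4 | 4 | ops | 8 | 40 | 1 | Y2
1 | 4 | 6 | hr | 8 | 40 | 1 | Y2
After WHERE (1 rows):
teams.yr | teams.id | teams.amt | teams.dept | cities.amt | cities.rank | cities.yr | cities.code
8 | 2 | 3 | fin | 30 | 2 | 8 | Z3
After GROUP BY (1 rows):
cities.rank | n
2 | 1

== RESULT ==
cities.rank | n
2 | 1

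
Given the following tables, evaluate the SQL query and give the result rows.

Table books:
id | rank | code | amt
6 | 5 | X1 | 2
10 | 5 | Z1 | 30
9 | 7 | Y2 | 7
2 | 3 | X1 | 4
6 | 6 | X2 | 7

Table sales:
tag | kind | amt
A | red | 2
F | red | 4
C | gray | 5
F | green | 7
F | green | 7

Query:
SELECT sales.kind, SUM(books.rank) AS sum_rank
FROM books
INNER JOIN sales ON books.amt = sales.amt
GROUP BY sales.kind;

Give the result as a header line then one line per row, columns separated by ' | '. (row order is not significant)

After JOIN sales (6 rows):
books.id | books.rank | books.code | books.amt | sales.tag | sales.kind | sales.amt
6 | 5 | X1 | 2 | A | red | 2
9 | 7 | Y2 | 7 | F | green | 7
9 | 7 | Y2 | 7 | F | green | 7
2 | 3 | X1 | 4 | F | red | 4
6 | 6 | X2 | 7 | F | green | 7
6 | 6 | X2 | 7 | F | green | 7
After GROUP BY (2 rows):
sales.kind | sum_rank
red | 8
green | 26

== RESULT ==
sales.kind | sum_rank
red | 8
green | 26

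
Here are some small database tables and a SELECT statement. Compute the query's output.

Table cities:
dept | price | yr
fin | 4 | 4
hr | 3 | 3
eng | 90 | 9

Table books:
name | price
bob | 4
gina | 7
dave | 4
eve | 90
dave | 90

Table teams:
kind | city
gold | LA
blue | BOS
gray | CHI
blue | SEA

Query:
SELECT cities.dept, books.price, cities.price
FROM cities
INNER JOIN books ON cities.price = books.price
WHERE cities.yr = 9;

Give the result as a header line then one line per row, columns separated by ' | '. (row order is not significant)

== RESULT ==
cities.dept | books.price | cities.price
eng | 90 | 90
eng | 90 | 90

Derivation:
After JOIN books (4 rows):
cities.dept | cities.price | cities.yr | books.name | books.price
fin | 4 | 4 | bob | 4
fin | 4 | 4 | dave | 4
eng | 90 | 9 | eve | 90
eng | 90 | 9 | dave | 90
After WHERE (2 rows):
cities.dept | cities.price | cities.yr | books.name | books.price
eng | 90 | 9 | eve | 90
eng | 90 | 9 | dave | 90
After SELECT (2 rows):
cities.dept | books.price | cities.price
eng | 90 | 90
eng | 90 | 90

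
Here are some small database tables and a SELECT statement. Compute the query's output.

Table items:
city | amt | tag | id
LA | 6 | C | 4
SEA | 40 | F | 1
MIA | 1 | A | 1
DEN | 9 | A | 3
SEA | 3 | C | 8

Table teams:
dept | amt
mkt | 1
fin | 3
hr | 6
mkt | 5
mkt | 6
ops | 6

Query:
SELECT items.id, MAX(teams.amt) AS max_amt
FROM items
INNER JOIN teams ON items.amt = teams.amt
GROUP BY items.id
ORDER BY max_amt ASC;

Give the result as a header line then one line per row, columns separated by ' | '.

== RESULT ==
items.id | max_amt
1 | 1
8 | 3
4 | 6

Derivation:
After JOIN teams (5 rows):
items.city | items.amt | items.tag | items.id | teams.dept | teams.amt
LA | 6 | C | 4 | hr | 6
LA | 6 | C | 4 | mkt | 6
LA | 6 | C | 4 | ops | 6
MIA | 1 | A | 1 | mkt | 1
SEA | 3 | C | 8 | fin | 3
After GROUP BY (3 rows):
items.id | max_amt
4 | 6
1 | 1
8 | 3
After ORDER BY (3 rows):
items.id | max_amt
1 | 1
8 | 3
4 | 6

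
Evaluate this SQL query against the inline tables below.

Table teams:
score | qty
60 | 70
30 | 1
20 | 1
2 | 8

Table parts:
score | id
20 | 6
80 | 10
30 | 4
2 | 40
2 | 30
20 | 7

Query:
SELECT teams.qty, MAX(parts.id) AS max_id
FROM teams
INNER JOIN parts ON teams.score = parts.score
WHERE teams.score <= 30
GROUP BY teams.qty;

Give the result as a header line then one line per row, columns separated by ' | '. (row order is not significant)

== RESULT ==
teams.qty | max_id
1 | 7
8 | 40

Derivation:
After JOIN parts (5 rows):
teams.score | teams.qty | parts.score | parts.id
30 | 1 | 30 | 4
20 | 1 | 20 | 6
20 | 1 | 20 | 7
2 | 8 | 2 | 40
2 | 8 | 2 | 30
After WHERE (5 rows):
teams.score | teams.qty | parts.score | parts.id
30 | 1 | 30 | 4
20 | 1 | 20 | 6
20 | 1 | 20 | 7
2 | 8 | 2 | 40
2 | 8 | 2 | 30
After GROUP BY (2 rows):
teams.qty | max_id
1 | 7
8 | 40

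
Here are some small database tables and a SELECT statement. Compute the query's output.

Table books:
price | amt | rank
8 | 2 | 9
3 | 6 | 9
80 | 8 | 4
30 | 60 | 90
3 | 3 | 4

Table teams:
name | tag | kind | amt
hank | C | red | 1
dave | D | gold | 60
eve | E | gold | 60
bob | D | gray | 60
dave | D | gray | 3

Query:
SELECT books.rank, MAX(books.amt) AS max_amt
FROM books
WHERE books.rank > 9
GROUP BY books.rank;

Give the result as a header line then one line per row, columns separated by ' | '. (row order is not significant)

== RESULT ==
books.rank | max_amt
90 | 60

Derivation:
After WHERE (1 rows):
books.price | books.amt | books.rank
30 | 60 | 90
After GROUP BY (1 rows):
books.rank | max_amt
90 | 60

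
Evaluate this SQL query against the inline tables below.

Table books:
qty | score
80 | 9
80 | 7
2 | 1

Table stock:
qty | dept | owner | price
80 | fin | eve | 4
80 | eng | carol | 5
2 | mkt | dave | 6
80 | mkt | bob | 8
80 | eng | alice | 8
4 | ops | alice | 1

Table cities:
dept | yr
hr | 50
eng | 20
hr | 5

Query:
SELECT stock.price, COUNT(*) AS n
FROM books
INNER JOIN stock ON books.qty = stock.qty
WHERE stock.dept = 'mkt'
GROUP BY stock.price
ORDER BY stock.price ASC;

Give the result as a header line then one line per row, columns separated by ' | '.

After JOIN stock (9 rows):
books.qty | books.score | stock.qty | stock.dept | stock.owner | stock.price
80 | 9 | 80 | fin | eve | 4
80 | 9 | 80 | eng | carol | 5
80 | 9 | 80 | mkt | bob | 8
80 | 9 | 80 | eng | alice | 8
80 | 7 | 80 | fin | eve | 4
80 | 7 | 80 | eng | carol | 5
80 | 7 | 80 | mkt | bob | 8
80 | 7 | 80 | eng | alice | 8
2 | 1 | 2 | mkt | dave | 6
After WHERE (3 rows):
books.qty | books.score | stock.qty | stock.dept | stock.owner | stock.price
80 | 9 | 80 | mkt | bob | 8
80 | 7 | 80 | mkt | bob | 8
2 | 1 | 2 | mkt | dave | 6
After GROUP BY (2 rows):
stock.price | n
8 | 2
6 | 1
After ORDER BY (2 rows):
stock.price | n
6 | 1
8 | 2

== RESULT ==
stock.price | n
6 | 1
8 | 2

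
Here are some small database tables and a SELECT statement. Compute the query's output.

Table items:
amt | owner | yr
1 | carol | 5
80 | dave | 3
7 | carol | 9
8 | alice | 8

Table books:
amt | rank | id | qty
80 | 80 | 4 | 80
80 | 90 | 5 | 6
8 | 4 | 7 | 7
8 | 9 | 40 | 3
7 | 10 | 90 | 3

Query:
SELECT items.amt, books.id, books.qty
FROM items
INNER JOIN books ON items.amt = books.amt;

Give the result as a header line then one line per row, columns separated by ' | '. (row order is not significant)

After JOIN books (5 rows):
items.amt | items.owner | items.yr | books.amt | books.rank | books.id | books.qty
80 | dave | 3 | 80 | 80 | 4 | 80
80 | dave | 3 | 80 | 90 | 5 | 6
7 | carol | 9 | 7 | 10 | 90 | 3
8 | alice | 8 | 8 | 4 | 7 | 7
8 | alice | 8 | 8 | 9 | 40 | 3
After SELECT (5 rows):
items.amt | books.id | books.qty
80 | 4 | 80
80 | 5 | 6
7 | 90 | 3
8 | 7 | 7
8 | 40 | 3

== RESULT ==
items.amt | books.id | books.qty
80 | 4 | 80
80 | 5 | 6
7 | 90 | 3
8 | 7 | 7
8 | 40 | 3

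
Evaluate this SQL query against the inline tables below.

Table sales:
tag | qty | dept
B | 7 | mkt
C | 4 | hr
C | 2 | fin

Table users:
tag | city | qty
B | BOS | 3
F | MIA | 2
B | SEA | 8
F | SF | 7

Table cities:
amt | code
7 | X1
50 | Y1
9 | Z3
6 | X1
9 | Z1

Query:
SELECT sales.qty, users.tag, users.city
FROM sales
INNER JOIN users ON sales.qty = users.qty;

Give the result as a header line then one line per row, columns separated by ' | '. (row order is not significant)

== RESULT ==
sales.qty | users.tag | users.city
7 | F | SF
2 | F | MIA

Derivation:
After JOIN users (2 rows):
sales.tag | sales.qty | sales.dept | users.tag | users.city | users.qty
B | 7 | mkt | F | SF | 7
C | 2 | fin | F | MIA | 2
After SELECT (2 rows):
sales.qty | users.tag | users.city
7 | F | SF
2 | F | MIA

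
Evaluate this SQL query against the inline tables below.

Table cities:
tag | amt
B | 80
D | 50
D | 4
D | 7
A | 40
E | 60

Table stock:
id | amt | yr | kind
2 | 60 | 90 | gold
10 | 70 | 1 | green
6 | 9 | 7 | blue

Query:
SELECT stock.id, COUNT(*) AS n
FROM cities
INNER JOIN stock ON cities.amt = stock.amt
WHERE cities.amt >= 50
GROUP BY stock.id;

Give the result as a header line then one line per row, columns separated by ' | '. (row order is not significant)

== RESULT ==
stock.id | n
2 | 1

Derivation:
After JOIN stock (1 rows):
cities.tag | cities.amt | stock.id | stock.amt | stock.yr | stock.kind
E | 60 | 2 | 60 | 90 | gold
After WHERE (1 rows):
cities.tag | cities.amt | stock.id | stock.amt | stock.yr | stock.kind
E | 60 | 2 | 60 | 90 | gold
After GROUP BY (1 rows):
stock.id | n
2 | 1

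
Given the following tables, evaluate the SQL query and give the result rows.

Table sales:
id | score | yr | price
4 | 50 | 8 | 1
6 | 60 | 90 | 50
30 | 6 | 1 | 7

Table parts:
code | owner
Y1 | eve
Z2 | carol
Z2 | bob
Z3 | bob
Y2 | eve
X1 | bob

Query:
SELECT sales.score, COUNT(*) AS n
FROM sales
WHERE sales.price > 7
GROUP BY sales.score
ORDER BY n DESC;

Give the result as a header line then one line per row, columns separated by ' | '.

== RESULT ==
sales.score | n
60 | 1

Derivation:
After WHERE (1 rows):
sales.id | sales.score | sales.yr | sales.price
6 | 60 | 90 | 50
After GROUP BY (1 rows):
sales.score | n
60 | 1
After ORDER BY (1 rows):
sales.score | n
60 | 1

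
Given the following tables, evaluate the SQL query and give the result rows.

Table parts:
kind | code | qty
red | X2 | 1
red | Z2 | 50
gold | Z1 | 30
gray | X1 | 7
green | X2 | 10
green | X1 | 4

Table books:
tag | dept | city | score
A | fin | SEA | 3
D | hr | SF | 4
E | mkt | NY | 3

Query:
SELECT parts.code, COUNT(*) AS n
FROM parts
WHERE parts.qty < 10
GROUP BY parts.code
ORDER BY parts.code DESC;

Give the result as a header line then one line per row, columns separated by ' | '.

== RESULT ==
parts.code | n
X2 | 1
X1 | 2

Derivation:
After WHERE (3 rows):
parts.kind | parts.code | parts.qty
red | X2 | 1
gray | X1 | 7
green | X1 | 4
After GROUP BY (2 rows):
parts.code | n
X2 | 1
X1 | 2
After ORDER BY (2 rows):
parts.code | n
X2 | 1
X1 | 2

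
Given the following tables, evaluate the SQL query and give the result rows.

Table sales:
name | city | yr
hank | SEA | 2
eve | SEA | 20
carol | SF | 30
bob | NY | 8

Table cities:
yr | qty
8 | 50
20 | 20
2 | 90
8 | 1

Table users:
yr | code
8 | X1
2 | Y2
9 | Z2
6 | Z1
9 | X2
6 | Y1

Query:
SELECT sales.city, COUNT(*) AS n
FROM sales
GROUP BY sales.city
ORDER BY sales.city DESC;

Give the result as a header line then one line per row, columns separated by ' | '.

After GROUP BY (3 rows):
sales.city | n
SEA | 2
SF | 1
NY | 1
After ORDER BY (3 rows):
sales.city | n
SF | 1
SEA | 2
NY | 1

== RESULT ==
sales.city | n
SF | 1
SEA | 2
NY | 1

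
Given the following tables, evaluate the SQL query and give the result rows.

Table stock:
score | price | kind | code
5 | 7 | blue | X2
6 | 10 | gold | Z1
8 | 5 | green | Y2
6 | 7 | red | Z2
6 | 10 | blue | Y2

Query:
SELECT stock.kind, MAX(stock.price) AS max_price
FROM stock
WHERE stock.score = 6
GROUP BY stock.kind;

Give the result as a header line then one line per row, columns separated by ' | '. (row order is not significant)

== RESULT ==
stock.kind | max_price
gold | 10
red | 7
blue | 10

Derivation:
After WHERE (3 rows):
stock.score | stock.price | stock.kind | stock.code
6 | 10 | gold | Z1
6 | 7 | red | Z2
6 | 10 | blue | Y2
After GROUP BY (3 rows):
stock.kind | max_price
gold | 10
red | 7
blue | 10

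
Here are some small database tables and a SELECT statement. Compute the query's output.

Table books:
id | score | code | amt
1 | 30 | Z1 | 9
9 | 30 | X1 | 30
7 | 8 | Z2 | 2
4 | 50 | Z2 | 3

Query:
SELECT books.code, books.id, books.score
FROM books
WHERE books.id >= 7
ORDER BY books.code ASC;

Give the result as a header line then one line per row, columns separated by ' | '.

After WHERE (2 rows):
books.id | books.score | books.code | books.amt
9 | 30 | X1 | 30
7 | 8 | Z2 | 2
After SELECT (2 rows):
books.code | books.id | books.score
X1 | 9 | 30
Z2 | 7 | 8
After ORDER BY (2 rows):
books.code | books.id | books.score
X1 | 9 | 30
Z2 | 7 | 8

== RESULT ==
books.code | books.id | books.score
X1 | 9 | 30
Z2 | 7 | 8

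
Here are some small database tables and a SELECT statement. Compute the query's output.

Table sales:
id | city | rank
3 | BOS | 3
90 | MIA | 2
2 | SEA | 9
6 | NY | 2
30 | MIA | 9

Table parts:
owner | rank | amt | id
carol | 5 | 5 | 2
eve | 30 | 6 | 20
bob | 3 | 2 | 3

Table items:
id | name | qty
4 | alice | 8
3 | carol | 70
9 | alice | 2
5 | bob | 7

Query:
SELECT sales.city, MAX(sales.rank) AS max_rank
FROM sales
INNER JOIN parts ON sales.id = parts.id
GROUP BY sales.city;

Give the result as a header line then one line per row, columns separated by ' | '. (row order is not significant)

== RESULT ==
sales.city | max_rank
BOS | 3
SEA | 9

Derivation:
After JOIN parts (2 rows):
sales.id | sales.city | sales.rank | parts.owner | parts.rank | parts.amt | parts.id
3 | BOS | 3 | bob | 3 | 2 | 3
2 | SEA | 9 | carol | 5 | 5 | 2
After GROUP BY (2 rows):
sales.city | max_rank
BOS | 3
SEA | 9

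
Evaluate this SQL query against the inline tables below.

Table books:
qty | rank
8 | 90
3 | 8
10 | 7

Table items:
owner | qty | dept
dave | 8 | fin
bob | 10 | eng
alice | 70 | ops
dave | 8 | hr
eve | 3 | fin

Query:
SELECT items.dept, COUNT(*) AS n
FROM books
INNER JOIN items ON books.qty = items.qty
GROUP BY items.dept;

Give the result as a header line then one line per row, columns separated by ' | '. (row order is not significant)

== RESULT ==
items.dept | n
fin | 2
hr | 1
eng | 1

Derivation:
After JOIN items (4 rows):
books.qty | books.rank | items.owner | items.qty | items.dept
8 | 90 | dave | 8 | fin
8 | 90 | dave | 8 | hr
3 | 8 | eve | 3 | fin
10 | 7 | bob | 10 | eng
After GROUP BY (3 rows):
items.dept | n
fin | 2
hr | 1
eng | 1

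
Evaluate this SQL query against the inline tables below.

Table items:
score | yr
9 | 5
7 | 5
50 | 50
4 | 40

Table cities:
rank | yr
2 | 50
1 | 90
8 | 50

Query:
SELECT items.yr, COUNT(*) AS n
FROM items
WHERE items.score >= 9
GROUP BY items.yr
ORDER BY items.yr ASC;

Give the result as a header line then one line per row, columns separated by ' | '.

== RESULT ==
items.yr | n
5 | 1
50 | 1

Derivation:
After WHERE (2 rows):
items.score | items.yr
9 | 5
50 | 50
After GROUP BY (2 rows):
items.yr | n
5 | 1
50 | 1
After ORDER BY (2 rows):
items.yr | n
5 | 1
50 | 1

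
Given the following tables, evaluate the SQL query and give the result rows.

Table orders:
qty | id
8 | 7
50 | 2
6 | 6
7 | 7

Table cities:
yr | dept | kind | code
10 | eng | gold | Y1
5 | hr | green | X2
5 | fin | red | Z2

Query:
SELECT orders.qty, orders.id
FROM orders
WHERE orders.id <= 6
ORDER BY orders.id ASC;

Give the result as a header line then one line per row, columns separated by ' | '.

After WHERE (2 rows):
orders.qty | orders.id
50 | 2
6 | 6
After SELECT (2 rows):
orders.qty | orders.id
50 | 2
6 | 6
After ORDER BY (2 rows):
orders.qty | orders.id
50 | 2
6 | 6

== RESULT ==
orders.qty | orders.id
50 | 2
6 | 6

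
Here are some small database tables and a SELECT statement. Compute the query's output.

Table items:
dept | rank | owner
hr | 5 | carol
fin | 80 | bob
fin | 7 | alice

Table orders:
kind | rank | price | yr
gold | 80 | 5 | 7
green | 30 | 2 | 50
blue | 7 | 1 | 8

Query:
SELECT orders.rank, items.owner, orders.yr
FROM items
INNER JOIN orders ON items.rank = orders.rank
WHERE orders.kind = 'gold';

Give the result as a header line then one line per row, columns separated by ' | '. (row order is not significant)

After JOIN orders (2 rows):
items.dept | items.rank | items.owner | orders.kind | orders.rank | orders.price | orders.yr
fin | 80 | bob | gold | 80 | 5 | 7
fin | 7 | alice | blue | 7 | 1 | 8
After WHERE (1 rows):
items.dept | items.rank | items.owner | orders.kind | orders.rank | orders.price | orders.yr
fin | 80 | bob | gold | 80 | 5 | 7
After SELECT (1 rows):
orders.rank | items.owner | orders.yr
80 | bob | 7

== RESULT ==
orders.rank | items.owner | orders.yr
80 | bob | 7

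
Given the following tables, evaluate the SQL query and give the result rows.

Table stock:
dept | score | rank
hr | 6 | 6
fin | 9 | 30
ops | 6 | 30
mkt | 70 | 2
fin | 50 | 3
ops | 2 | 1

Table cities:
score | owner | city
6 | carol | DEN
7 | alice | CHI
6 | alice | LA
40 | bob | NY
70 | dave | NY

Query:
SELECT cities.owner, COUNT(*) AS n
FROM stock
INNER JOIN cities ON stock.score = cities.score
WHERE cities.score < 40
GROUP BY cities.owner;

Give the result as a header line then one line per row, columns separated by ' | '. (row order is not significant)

After JOIN cities (5 rows):
stock.dept | stock.score | stock.rank | cities.score | cities.owner | cities.city
hr | 6 | 6 | 6 | carol | DEN
hr | 6 | 6 | 6 | alice | LA
ops | 6 | 30 | 6 | carol | DEN
ops | 6 | 30 | 6 | alice | LA
mkt | 70 | 2 | 70 | dave | NY
After WHERE (4 rows):
stock.dept | stock.score | stock.rank | cities.score | cities.owner | cities.city
hr | 6 | 6 | 6 | carol | DEN
hr | 6 | 6 | 6 | alice | LA
ops | 6 | 30 | 6 | carol | DEN
ops | 6 | 30 | 6 | alice | LA
After GROUP BY (2 rows):
cities.owner | n
carol | 2
alice | 2

== RESULT ==
cities.owner | n
carol | 2
alice | 2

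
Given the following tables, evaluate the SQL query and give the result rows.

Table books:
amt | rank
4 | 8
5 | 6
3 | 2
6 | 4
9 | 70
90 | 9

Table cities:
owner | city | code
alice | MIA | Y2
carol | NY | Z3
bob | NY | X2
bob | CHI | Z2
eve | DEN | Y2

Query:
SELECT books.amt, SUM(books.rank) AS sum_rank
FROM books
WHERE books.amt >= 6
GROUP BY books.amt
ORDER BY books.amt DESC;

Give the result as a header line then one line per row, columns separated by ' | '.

== RESULT ==
books.amt | sum_rank
90 | 9
9 | 70
6 | 4

Derivation:
After WHERE (3 rows):
books.amt | books.rank
6 | 4
9 | 70
90 | 9
After GROUP BY (3 rows):
books.amt | sum_rank
6 | 4
9 | 70
90 | 9
After ORDER BY (3 rows):
books.amt | sum_rank
90 | 9
9 | 70
6 | 4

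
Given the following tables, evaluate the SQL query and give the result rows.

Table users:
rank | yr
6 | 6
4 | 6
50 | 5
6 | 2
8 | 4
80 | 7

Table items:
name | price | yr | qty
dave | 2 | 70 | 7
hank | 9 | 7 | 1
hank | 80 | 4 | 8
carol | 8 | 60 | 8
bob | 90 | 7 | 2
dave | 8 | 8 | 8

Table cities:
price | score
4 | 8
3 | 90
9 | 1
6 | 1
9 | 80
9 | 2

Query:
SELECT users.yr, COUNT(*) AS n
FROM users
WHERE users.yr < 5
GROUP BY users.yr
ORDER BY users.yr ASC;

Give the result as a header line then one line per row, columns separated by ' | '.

== RESULT ==
users.yr | n
2 | 1
4 | 1

Derivation:
After WHERE (2 rows):
users.rank | users.yr
6 | 2
8 | 4
After GROUP BY (2 rows):
users.yr | n
2 | 1
4 | 1
After ORDER BY (2 rows):
users.yr | n
2 | 1
4 | 1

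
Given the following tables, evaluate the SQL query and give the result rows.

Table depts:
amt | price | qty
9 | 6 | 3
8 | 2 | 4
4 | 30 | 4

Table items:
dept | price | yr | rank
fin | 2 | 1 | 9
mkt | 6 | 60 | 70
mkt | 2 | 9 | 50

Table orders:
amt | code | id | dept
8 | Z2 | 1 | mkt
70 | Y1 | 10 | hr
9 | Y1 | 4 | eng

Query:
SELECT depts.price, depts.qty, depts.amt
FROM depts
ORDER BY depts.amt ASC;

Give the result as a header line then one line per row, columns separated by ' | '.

== RESULT ==
depts.price | depts.qty | depts.amt
30 | 4 | 4
2 | 4 | 8
6 | 3 | 9

Derivation:
After SELECT (3 rows):
depts.price | depts.qty | depts.amt
6 | 3 | 9
2 | 4 | 8
30 | 4 | 4
After ORDER BY (3 rows):
depts.price | depts.qty | depts.amt
30 | 4 | 4
2 | 4 | 8
6 | 3 | 9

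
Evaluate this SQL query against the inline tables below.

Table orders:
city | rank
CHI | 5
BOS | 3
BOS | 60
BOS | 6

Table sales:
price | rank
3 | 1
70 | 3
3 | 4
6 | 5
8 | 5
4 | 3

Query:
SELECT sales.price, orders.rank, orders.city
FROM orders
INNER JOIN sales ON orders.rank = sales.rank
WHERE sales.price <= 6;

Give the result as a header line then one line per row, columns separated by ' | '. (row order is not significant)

After JOIN sales (4 rows):
orders.city | orders.rank | sales.price | sales.rank
CHI | 5 | 6 | 5
CHI | 5 | 8 | 5
BOS | 3 | 70 | 3
BOS | 3 | 4 | 3
After WHERE (2 rows):
orders.city | orders.rank | sales.price | sales.rank
CHI | 5 | 6 | 5
BOS | 3 | 4 | 3
After SELECT (2 rows):
sales.price | orders.rank | orders.city
6 | 5 | CHI
4 | 3 | BOS

== RESULT ==
sales.price | orders.rank | orders.city
6 | 5 | CHI
4 | 3 | BOS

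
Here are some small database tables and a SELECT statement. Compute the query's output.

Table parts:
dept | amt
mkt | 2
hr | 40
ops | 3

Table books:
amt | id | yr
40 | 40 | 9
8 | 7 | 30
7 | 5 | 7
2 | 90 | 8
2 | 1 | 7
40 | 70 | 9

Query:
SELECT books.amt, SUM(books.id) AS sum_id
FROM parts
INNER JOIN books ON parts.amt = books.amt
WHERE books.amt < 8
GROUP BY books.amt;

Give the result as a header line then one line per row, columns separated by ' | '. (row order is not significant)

After JOIN books (4 rows):
parts.dept | parts.amt | books.amt | books.id | books.yr
mkt | 2 | 2 | 90 | 8
mkt | 2 | 2 | 1 | 7
hr | 40 | 40 | 40 | 9
hr | 40 | 40 | 70 | 9
After WHERE (2 rows):
parts.dept | parts.amt | books.amt | books.id | books.yr
mkt | 2 | 2 | 90 | 8
mkt | 2 | 2 | 1 | 7
After GROUP BY (1 rows):
books.amt | sum_id
2 | 91

== RESULT ==
books.amt | sum_id
2 | 91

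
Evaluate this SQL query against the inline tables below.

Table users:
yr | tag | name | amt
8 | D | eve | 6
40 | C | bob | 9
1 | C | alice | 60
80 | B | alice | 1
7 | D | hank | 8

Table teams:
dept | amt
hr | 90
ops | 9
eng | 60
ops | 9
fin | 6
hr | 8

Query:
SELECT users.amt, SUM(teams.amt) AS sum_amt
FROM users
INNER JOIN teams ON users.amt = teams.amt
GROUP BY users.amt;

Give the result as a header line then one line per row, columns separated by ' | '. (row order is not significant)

== RESULT ==
users.amt | sum_amt
6 | 6
9 | 18
60 | 60
8 | 8

Derivation:
After JOIN teams (5 rows):
users.yr | users.tag | users.name | users.amt | teams.dept | teams.amt
8 | D | eve | 6 | fin | 6
40 | C | bob | 9 | ops | 9
40 | C | bob | 9 | ops | 9
1 | C | alice | 60 | eng | 60
7 | D | hank | 8 | hr | 8
After GROUP BY (4 rows):
users.amt | sum_amt
6 | 6
9 | 18
60 | 60
8 | 8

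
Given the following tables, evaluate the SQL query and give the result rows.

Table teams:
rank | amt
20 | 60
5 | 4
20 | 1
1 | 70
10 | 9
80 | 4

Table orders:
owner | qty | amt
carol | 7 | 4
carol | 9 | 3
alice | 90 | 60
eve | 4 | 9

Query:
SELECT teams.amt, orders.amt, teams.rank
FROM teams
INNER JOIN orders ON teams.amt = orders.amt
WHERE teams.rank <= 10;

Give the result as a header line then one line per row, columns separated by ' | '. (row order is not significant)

After JOIN orders (4 rows):
teams.rank | teams.amt | orders.owner | orders.qty | orders.amt
20 | 60 | alice | 90 | 60
5 | 4 | carol | 7 | 4
10 | 9 | eve | 4 | 9
80 | 4 | carol | 7 | 4
After WHERE (2 rows):
teams.rank | teams.amt | orders.owner | orders.qty | orders.amt
5 | 4 | carol | 7 | 4
10 | 9 | eve | 4 | 9
After SELECT (2 rows):
teams.amt | orders.amt | teams.rank
4 | 4 | 5
9 | 9 | 10

== RESULT ==
teams.amt | orders.amt | teams.rank
4 | 4 | 5
9 | 9 | 10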